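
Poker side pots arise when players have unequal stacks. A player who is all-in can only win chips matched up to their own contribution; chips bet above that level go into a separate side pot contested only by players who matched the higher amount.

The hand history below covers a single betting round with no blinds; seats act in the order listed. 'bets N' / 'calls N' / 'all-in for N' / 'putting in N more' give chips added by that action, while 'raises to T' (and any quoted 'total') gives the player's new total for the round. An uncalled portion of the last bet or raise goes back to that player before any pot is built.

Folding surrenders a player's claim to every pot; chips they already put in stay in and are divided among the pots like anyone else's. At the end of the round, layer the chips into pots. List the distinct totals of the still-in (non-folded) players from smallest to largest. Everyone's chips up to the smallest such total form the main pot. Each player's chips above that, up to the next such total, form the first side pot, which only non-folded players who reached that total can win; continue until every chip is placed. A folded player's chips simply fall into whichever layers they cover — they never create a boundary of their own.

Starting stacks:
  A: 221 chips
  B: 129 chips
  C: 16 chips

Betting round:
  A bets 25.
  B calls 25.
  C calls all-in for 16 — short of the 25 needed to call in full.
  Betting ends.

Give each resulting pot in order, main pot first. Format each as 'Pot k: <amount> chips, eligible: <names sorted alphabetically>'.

Contributions: A=25, B=25, C=16
Pot levels (distinct totals of non-folded players): 16, 25
Layer 1-16: 16 each from A, B, C = 16*3 = 48 chips; eligible A, B, C
Layer 17-25: 9 each from A, B = 9*2 = 18 chips; eligible A, B

Pot 1: 48 chips, eligible: A, B, C
Pot 2: 18 chips, eligible: A, B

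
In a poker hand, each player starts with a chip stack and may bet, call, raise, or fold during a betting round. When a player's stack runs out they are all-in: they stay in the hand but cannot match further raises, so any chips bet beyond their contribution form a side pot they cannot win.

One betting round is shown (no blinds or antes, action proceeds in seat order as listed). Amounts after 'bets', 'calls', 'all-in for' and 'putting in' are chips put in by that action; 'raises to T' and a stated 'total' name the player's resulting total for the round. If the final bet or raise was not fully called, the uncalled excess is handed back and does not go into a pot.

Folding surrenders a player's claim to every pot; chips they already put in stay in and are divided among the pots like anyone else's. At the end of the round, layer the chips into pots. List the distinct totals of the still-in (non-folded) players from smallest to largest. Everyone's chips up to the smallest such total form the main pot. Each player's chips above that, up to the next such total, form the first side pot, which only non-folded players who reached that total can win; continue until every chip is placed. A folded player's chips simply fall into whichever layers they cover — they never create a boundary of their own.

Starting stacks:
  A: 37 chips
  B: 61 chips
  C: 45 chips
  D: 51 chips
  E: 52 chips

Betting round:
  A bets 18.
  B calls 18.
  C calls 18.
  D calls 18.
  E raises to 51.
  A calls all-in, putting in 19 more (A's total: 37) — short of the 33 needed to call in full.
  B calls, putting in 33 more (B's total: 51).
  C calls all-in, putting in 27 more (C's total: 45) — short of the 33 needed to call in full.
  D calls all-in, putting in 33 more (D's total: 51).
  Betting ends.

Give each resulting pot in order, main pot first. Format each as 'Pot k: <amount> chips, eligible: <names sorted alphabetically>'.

Pot 1: 185 chips, eligible: A, B, C, D, E
Pot 2: 32 chips, eligible: B, C, D, E
Pot 3: 18 chips, eligible: B, D, E

Derivation:
Contributions: A=37, B=51, C=45, D=51, E=51
Pot levels (distinct totals of non-folded players): 37, 45, 51
Layer 1-37: 37 each from A, B, C, D, E = 37*5 = 185 chips; eligible A, B, C, D, E
Layer 38-45: 8 each from B, C, D, E = 8*4 = 32 chips; eligible B, C, D, E
Layer 46-51: 6 each from B, D, E = 6*3 = 18 chips; eligible B, D, E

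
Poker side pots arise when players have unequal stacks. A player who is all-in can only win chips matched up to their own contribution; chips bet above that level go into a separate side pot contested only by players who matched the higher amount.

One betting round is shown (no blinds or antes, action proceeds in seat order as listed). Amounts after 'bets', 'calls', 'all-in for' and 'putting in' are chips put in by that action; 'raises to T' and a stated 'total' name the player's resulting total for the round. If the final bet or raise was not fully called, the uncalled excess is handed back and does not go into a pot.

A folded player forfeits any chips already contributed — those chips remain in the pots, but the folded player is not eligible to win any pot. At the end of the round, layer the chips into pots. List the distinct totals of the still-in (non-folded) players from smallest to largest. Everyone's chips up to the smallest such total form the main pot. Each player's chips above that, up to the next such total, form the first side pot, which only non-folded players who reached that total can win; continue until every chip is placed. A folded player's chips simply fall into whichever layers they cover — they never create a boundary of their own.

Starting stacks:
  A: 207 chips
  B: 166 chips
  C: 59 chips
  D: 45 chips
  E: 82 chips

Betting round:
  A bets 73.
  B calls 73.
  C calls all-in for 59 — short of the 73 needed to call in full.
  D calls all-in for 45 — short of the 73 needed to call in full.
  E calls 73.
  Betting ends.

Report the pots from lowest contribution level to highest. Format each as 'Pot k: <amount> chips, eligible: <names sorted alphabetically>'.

Pot 1: 225 chips, eligible: A, B, C, D, E
Pot 2: 56 chips, eligible: A, B, C, E
Pot 3: 42 chips, eligible: A, B, E

Derivation:
Contributions: A=73, B=73, C=59, D=45, E=73
Pot levels (distinct totals of non-folded players): 45, 59, 73
Layer 1-45: 45 each from A, B, C, D, E = 45*5 = 225 chips; eligible A, B, C, D, E
Layer 46-59: 14 each from A, B, C, E = 14*4 = 56 chips; eligible A, B, C, E
Layer 60-73: 14 each from A, B, E = 14*3 = 42 chips; eligible A, B, E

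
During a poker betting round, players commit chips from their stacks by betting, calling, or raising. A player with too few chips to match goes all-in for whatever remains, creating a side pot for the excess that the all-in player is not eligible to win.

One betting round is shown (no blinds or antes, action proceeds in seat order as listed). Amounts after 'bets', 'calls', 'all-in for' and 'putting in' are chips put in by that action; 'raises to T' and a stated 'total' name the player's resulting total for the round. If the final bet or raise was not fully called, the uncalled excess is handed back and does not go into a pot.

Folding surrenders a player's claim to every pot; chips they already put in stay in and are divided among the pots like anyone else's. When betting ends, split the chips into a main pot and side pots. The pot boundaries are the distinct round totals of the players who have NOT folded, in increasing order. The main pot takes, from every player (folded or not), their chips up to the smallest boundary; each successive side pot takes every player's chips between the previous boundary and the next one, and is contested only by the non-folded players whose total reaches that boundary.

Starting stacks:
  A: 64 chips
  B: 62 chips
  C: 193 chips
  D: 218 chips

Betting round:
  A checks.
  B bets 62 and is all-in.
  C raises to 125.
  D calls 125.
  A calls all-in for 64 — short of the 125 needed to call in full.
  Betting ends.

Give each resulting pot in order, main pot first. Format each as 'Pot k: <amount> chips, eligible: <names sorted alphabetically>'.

Contributions: A=64, B=62, C=125, D=125
Pot levels (distinct totals of non-folded players): 62, 64, 125
Layer 1-62: 62 each from A, B, C, D = 62*4 = 248 chips; eligible A, B, C, D
Layer 63-64: 2 each from A, C, D = 2*3 = 6 chips; eligible A, C, D
Layer 65-125: 61 each from C, D = 61*2 = 122 chips; eligible C, D

Pot 1: 248 chips, eligible: A, B, C, D
Pot 2: 6 chips, eligible: A, C, D
Pot 3: 122 chips, eligible: C, D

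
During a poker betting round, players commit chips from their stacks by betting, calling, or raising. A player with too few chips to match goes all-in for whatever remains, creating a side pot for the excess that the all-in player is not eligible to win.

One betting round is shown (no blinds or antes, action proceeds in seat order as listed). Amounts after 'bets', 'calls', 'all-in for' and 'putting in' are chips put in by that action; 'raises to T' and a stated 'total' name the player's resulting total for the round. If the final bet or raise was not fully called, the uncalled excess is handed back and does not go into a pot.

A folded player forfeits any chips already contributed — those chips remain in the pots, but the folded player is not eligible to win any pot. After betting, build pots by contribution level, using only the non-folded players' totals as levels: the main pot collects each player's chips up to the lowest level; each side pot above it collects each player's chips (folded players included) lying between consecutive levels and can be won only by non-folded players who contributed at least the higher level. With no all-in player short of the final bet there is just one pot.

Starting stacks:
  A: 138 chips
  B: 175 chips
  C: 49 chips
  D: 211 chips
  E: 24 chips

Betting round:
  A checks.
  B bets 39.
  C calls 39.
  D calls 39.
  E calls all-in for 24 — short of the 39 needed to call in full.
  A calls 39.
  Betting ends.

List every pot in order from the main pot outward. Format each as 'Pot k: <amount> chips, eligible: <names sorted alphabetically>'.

Contributions: A=39, B=39, C=39, D=39, E=24
Pot levels (distinct totals of non-folded players): 24, 39
Layer 1-24: 24 each from A, B, C, D, E = 24*5 = 120 chips; eligible A, B, C, D, E
Layer 25-39: 15 each from A, B, C, D = 15*4 = 60 chips; eligible A, B, C, D

Pot 1: 120 chips, eligible: A, B, C, D, E
Pot 2: 60 chips, eligible: A, B, C, D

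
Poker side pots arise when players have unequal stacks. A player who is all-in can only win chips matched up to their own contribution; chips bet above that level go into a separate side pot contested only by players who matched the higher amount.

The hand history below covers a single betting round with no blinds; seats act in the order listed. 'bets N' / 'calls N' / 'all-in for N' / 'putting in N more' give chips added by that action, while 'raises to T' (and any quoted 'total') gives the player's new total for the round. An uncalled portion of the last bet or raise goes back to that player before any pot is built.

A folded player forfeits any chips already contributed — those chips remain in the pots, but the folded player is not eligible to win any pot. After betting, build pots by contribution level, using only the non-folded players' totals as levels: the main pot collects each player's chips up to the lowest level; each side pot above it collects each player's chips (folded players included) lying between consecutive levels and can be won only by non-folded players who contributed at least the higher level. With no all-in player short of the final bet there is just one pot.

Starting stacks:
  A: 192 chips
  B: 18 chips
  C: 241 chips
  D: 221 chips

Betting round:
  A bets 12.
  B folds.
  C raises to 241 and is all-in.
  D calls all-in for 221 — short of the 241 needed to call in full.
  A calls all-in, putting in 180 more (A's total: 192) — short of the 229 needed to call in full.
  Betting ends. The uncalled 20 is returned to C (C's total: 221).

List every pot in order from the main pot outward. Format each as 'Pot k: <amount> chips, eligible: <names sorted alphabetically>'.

Pot 1: 576 chips, eligible: A, C, D
Pot 2: 58 chips, eligible: C, D

Derivation:
Contributions (after 20 returned to C): A=192, C=221, D=221
Folded: B
Pot levels (distinct totals of non-folded players): 192, 221
Layer 1-192: 192 each from A, C, D = 192*3 = 576 chips; eligible A, C, D
Layer 193-221: 29 each from C, D = 29*2 = 58 chips; eligible C, D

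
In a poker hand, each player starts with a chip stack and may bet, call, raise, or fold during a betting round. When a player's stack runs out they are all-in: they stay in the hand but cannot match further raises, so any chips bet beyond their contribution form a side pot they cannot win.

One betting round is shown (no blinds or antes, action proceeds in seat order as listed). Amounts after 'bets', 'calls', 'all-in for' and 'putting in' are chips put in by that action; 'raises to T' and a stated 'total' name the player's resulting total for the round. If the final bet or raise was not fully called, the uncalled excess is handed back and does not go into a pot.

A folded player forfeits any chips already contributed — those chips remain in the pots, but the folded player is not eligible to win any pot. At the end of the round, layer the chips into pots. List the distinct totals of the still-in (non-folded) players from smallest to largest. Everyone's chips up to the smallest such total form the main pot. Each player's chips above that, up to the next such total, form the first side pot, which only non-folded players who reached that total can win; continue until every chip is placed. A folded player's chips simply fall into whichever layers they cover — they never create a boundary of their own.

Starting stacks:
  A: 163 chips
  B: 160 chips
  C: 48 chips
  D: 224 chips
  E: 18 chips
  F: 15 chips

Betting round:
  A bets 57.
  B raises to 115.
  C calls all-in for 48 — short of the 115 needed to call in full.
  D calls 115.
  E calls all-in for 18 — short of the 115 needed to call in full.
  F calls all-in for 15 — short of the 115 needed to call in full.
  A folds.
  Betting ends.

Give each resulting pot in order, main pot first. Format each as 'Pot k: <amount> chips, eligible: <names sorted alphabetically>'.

Pot 1: 90 chips, eligible: B, C, D, E, F
Pot 2: 15 chips, eligible: B, C, D, E
Pot 3: 120 chips, eligible: B, C, D
Pot 4: 143 chips, eligible: B, D

Derivation:
Contributions: A=57, B=115, C=48, D=115, E=18, F=15
Folded: A
Pot levels (distinct totals of non-folded players): 15, 18, 48, 115
Layer 1-15: 15 each from A, B, C, D, E, F = 15*6 = 90 chips; eligible B, C, D, E, F
Layer 16-18: 3 each from A, B, C, D, E = 3*5 = 15 chips; eligible B, C, D, E
Layer 19-48: 30 each from A, B, C, D = 30*4 = 120 chips; eligible B, C, D
Layer 49-115: A 9 + B 67 + D 67 = 143 chips; eligible B, D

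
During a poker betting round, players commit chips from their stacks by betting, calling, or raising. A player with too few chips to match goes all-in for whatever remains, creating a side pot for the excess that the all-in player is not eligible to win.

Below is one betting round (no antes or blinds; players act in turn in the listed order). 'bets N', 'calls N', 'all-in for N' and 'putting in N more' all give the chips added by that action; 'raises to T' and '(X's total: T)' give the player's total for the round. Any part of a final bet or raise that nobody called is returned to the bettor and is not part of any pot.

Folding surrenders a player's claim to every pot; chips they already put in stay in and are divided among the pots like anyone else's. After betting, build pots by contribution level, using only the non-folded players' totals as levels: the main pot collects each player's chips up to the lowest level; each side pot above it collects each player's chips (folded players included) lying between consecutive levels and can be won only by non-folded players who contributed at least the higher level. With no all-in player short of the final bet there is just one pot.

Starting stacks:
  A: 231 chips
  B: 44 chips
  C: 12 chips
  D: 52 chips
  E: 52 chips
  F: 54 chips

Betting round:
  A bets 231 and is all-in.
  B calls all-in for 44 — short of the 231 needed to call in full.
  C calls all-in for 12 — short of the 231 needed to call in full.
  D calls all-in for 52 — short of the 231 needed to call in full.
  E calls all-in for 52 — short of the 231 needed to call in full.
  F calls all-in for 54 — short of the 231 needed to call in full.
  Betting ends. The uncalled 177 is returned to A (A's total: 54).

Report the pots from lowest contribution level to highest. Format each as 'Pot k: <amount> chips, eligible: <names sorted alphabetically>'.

Contributions (after 177 returned to A): A=54, B=44, C=12, D=52, E=52, F=54
Pot levels (distinct totals of non-folded players): 12, 44, 52, 54
Layer 1-12: 12 each from A, B, C, D, E, F = 12*6 = 72 chips; eligible A, B, C, D, E, F
Layer 13-44: 32 each from A, B, D, E, F = 32*5 = 160 chips; eligible A, B, D, E, F
Layer 45-52: 8 each from A, D, E, F = 8*4 = 32 chips; eligible A, D, E, F
Layer 53-54: 2 each from A, F = 2*2 = 4 chips; eligible A, F

Pot 1: 72 chips, eligible: A, B, C, D, E, F
Pot 2: 160 chips, eligible: A, B, D, E, F
Pot 3: 32 chips, eligible: A, D, E, F
Pot 4: 4 chips, eligible: A, F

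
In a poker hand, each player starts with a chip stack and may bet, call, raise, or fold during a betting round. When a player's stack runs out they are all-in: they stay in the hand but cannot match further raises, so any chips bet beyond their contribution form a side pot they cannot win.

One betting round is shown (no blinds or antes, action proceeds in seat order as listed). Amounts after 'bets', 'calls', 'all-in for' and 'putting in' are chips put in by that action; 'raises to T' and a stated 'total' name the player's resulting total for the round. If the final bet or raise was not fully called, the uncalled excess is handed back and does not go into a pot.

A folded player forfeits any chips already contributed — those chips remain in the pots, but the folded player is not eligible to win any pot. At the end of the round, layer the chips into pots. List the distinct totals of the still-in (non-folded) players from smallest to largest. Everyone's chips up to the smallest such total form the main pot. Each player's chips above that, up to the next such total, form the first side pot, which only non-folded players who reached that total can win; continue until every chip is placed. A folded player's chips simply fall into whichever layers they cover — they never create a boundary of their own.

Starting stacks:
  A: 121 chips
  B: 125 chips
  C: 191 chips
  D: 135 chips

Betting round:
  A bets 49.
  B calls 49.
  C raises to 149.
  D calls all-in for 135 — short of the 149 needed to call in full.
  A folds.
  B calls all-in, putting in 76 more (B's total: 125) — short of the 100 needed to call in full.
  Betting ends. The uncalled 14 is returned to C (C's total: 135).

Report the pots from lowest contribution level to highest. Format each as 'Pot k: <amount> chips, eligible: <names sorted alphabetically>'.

Contributions (after 14 returned to C): A=49, B=125, C=135, D=135
Folded: A
Pot levels (distinct totals of non-folded players): 125, 135
Layer 1-125: A 49 + B 125 + C 125 + D 125 = 424 chips; eligible B, C, D
Layer 126-135: 10 each from C, D = 10*2 = 20 chips; eligible C, D

Pot 1: 424 chips, eligible: B, C, D
Pot 2: 20 chips, eligible: C, D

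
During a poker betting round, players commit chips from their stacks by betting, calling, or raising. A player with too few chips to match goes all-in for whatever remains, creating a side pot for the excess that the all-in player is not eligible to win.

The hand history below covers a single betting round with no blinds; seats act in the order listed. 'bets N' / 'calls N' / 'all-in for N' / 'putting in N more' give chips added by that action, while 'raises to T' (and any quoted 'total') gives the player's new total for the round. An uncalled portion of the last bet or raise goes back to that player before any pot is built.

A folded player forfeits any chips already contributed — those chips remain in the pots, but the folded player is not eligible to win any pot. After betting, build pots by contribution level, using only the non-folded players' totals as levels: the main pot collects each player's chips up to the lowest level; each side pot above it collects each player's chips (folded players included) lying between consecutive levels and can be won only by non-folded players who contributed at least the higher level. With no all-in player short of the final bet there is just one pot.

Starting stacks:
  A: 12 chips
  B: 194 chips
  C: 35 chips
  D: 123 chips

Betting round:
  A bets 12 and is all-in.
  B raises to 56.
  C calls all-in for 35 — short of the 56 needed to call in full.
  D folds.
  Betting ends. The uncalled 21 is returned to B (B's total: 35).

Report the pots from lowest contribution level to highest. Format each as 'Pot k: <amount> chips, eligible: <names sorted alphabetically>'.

Contributions (after 21 returned to B): A=12, B=35, C=35
Folded: D
Pot levels (distinct totals of non-folded players): 12, 35
Layer 1-12: 12 each from A, B, C = 12*3 = 36 chips; eligible A, B, C
Layer 13-35: 23 each from B, C = 23*2 = 46 chips; eligible B, C

Pot 1: 36 chips, eligible: A, B, C
Pot 2: 46 chips, eligible: B, C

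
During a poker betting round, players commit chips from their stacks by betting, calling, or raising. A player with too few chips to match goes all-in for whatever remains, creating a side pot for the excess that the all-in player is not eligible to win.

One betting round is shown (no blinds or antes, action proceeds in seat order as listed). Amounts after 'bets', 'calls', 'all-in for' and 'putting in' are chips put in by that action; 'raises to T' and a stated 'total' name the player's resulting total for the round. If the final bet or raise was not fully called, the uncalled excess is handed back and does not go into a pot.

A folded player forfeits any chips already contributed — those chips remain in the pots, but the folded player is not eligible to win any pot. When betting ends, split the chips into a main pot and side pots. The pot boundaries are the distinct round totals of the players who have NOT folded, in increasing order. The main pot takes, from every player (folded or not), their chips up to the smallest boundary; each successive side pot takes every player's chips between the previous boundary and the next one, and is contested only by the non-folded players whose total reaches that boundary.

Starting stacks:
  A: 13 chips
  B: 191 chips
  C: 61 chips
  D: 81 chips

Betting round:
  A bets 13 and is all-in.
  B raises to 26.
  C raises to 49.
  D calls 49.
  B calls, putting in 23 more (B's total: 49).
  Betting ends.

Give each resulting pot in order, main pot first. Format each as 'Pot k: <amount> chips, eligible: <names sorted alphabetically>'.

Contributions: A=13, B=49, C=49, D=49
Pot levels (distinct totals of non-folded players): 13, 49
Layer 1-13: 13 each from A, B, C, D = 13*4 = 52 chips; eligible A, B, C, D
Layer 14-49: 36 each from B, C, D = 36*3 = 108 chips; eligible B, C, D

Pot 1: 52 chips, eligible: A, B, C, D
Pot 2: 108 chips, eligible: B, C, D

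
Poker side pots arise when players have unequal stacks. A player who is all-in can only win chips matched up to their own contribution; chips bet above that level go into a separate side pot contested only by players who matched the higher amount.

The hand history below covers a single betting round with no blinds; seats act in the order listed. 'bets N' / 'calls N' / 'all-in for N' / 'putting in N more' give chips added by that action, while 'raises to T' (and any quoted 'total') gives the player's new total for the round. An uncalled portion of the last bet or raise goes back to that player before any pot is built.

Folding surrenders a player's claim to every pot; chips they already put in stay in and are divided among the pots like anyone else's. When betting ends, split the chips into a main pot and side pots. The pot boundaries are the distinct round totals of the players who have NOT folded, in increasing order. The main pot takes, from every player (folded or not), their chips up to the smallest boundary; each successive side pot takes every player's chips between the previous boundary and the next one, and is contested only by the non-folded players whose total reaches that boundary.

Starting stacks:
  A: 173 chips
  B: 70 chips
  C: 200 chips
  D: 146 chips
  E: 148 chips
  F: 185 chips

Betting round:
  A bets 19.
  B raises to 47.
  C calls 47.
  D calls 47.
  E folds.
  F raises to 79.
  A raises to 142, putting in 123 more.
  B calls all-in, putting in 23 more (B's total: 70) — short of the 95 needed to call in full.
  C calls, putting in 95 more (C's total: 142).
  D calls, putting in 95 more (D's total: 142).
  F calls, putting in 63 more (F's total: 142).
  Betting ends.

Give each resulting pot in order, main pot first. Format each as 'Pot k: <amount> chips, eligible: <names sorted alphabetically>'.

Pot 1: 350 chips, eligible: A, B, C, D, F
Pot 2: 288 chips, eligible: A, C, D, F

Derivation:
Contributions: A=142, B=70, C=142, D=142, F=142
Folded: E
Pot levels (distinct totals of non-folded players): 70, 142
Layer 1-70: 70 each from A, B, C, D, F = 70*5 = 350 chips; eligible A, B, C, D, F
Layer 71-142: 72 each from A, C, D, F = 72*4 = 288 chips; eligible A, C, D, F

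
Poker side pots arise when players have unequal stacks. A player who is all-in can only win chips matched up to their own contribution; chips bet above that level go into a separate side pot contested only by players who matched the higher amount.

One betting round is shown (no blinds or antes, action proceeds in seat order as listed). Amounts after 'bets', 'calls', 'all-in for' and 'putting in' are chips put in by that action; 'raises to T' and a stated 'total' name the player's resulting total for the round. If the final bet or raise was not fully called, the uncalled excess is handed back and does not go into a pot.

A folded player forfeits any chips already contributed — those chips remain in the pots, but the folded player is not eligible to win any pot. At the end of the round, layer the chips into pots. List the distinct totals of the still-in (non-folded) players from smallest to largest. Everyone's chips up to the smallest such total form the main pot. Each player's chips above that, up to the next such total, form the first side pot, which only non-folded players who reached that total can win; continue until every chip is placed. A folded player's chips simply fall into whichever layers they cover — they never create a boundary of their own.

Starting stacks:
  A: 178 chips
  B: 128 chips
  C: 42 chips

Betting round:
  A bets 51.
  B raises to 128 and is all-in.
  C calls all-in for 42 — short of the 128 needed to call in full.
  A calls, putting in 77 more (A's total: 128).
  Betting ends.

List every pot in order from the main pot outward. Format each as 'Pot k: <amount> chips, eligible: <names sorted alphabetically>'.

Contributions: A=128, B=128, C=42
Pot levels (distinct totals of non-folded players): 42, 128
Layer 1-42: 42 each from A, B, C = 42*3 = 126 chips; eligible A, B, C
Layer 43-128: 86 each from A, B = 86*2 = 172 chips; eligible A, B

Pot 1: 126 chips, eligible: A, B, C
Pot 2: 172 chips, eligible: A, B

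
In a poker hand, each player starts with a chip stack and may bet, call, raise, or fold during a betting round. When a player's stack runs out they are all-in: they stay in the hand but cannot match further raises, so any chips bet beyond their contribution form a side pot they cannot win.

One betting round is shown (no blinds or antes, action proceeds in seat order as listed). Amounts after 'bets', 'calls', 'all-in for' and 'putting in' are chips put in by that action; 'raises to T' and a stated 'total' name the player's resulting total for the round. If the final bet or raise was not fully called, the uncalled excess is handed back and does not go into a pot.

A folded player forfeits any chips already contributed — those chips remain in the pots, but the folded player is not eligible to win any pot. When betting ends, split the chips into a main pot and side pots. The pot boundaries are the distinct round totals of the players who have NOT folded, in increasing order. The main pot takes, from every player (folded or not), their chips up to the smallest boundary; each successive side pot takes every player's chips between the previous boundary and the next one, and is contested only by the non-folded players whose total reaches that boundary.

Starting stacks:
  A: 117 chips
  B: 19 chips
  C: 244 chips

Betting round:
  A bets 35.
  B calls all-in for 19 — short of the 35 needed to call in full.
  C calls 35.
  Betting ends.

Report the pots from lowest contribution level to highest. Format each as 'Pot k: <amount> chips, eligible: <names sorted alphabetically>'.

Pot 1: 57 chips, eligible: A, B, C
Pot 2: 32 chips, eligible: A, C

Derivation:
Contributions: A=35, B=19, C=35
Pot levels (distinct totals of non-folded players): 19, 35
Layer 1-19: 19 each from A, B, C = 19*3 = 57 chips; eligible A, B, C
Layer 20-35: 16 each from A, C = 16*2 = 32 chips; eligible A, C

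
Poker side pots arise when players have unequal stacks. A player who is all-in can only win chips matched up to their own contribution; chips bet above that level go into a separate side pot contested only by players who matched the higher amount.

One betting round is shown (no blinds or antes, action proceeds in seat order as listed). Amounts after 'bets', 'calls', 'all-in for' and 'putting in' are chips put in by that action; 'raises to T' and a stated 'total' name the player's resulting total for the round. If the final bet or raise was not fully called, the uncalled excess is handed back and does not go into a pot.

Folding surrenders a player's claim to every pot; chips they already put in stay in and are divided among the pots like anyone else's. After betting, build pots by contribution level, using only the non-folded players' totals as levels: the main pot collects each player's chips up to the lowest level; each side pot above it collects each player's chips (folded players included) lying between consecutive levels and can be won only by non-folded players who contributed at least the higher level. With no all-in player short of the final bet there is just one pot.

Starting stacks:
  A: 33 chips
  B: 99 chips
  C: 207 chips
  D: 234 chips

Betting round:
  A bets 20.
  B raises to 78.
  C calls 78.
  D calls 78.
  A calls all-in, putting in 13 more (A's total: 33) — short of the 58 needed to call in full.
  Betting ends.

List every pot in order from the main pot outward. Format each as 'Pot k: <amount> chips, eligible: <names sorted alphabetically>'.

Contributions: A=33, B=78, C=78, D=78
Pot levels (distinct totals of non-folded players): 33, 78
Layer 1-33: 33 each from A, B, C, D = 33*4 = 132 chips; eligible A, B, C, D
Layer 34-78: 45 each from B, C, D = 45*3 = 135 chips; eligible B, C, D

Pot 1: 132 chips, eligible: A, B, C, D
Pot 2: 135 chips, eligible: B, C, D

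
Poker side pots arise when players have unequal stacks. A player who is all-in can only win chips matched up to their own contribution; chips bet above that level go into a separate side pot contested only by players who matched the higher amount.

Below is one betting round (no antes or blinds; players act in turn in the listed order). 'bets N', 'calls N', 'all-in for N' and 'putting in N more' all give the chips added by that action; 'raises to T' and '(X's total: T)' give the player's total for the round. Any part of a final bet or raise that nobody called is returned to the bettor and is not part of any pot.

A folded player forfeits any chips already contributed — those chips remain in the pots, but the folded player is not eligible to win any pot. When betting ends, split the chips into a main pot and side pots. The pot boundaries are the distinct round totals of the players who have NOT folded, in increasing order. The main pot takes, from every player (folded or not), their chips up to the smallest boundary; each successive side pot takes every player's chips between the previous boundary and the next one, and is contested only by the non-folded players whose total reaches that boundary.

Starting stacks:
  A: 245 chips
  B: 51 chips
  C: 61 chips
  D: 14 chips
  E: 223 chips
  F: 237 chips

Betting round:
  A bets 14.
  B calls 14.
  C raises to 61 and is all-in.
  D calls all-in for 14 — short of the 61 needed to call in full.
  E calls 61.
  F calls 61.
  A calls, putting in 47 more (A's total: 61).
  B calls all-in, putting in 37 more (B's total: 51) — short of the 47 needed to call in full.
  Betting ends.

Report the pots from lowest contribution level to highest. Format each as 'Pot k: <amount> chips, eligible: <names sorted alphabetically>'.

Contributions: A=61, B=51, C=61, D=14, E=61, F=61
Pot levels (distinct totals of non-folded players): 14, 51, 61
Layer 1-14: 14 each from A, B, C, D, E, F = 14*6 = 84 chips; eligible A, B, C, D, E, F
Layer 15-51: 37 each from A, B, C, E, F = 37*5 = 185 chips; eligible A, B, C, E, F
Layer 52-61: 10 each from A, C, E, F = 10*4 = 40 chips; eligible A, C, E, F

Pot 1: 84 chips, eligible: A, B, C, D, E, F
Pot 2: 185 chips, eligible: A, B, C, E, F
Pot 3: 40 chips, eligible: A, C, E, F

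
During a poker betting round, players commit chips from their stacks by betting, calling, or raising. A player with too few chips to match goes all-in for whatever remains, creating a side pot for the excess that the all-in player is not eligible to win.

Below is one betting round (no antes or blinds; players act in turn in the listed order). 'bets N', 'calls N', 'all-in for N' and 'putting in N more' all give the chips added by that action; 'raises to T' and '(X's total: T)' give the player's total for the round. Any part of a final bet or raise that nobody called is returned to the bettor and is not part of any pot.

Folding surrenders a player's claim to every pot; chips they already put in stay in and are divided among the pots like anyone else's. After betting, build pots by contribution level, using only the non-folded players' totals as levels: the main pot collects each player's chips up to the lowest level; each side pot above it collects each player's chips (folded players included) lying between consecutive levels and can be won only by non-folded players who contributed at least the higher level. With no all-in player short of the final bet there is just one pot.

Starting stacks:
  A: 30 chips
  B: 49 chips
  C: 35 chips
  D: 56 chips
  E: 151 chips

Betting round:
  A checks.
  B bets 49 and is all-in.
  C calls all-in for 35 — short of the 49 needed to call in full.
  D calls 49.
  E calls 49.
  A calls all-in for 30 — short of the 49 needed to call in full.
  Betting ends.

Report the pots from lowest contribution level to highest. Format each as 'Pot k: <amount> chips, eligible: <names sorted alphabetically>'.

Contributions: A=30, B=49, C=35, D=49, E=49
Pot levels (distinct totals of non-folded players): 30, 35, 49
Layer 1-30: 30 each from A, B, C, D, E = 30*5 = 150 chips; eligible A, B, C, D, E
Layer 31-35: 5 each from B, C, D, E = 5*4 = 20 chips; eligible B, C, D, E
Layer 36-49: 14 each from B, D, E = 14*3 = 42 chips; eligible B, D, E

Pot 1: 150 chips, eligible: A, B, C, D, E
Pot 2: 20 chips, eligible: B, C, D, E
Pot 3: 42 chips, eligible: B, D, E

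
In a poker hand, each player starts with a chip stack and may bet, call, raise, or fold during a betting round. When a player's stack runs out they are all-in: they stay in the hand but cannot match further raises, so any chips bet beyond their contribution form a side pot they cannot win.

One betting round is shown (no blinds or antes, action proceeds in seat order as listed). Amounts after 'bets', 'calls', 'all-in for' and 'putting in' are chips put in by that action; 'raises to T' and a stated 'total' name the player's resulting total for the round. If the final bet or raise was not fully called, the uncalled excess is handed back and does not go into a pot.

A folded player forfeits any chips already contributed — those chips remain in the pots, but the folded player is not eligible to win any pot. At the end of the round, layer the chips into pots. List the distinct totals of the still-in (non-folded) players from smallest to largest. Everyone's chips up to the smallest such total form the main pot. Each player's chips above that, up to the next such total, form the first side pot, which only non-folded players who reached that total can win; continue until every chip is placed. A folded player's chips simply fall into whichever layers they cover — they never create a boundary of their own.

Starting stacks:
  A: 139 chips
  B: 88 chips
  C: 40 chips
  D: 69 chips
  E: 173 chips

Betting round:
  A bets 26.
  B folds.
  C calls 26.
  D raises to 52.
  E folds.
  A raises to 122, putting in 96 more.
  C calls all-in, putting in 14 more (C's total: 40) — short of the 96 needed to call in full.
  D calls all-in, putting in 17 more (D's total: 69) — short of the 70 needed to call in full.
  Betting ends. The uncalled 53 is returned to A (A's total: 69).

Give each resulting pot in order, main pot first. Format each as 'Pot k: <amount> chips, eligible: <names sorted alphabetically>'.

Contributions (after 53 returned to A): A=69, C=40, D=69
Folded: B, E
Pot levels (distinct totals of non-folded players): 40, 69
Layer 1-40: 40 each from A, C, D = 40*3 = 120 chips; eligible A, C, D
Layer 41-69: 29 each from A, D = 29*2 = 58 chips; eligible A, D

Pot 1: 120 chips, eligible: A, C, D
Pot 2: 58 chips, eligible: A, D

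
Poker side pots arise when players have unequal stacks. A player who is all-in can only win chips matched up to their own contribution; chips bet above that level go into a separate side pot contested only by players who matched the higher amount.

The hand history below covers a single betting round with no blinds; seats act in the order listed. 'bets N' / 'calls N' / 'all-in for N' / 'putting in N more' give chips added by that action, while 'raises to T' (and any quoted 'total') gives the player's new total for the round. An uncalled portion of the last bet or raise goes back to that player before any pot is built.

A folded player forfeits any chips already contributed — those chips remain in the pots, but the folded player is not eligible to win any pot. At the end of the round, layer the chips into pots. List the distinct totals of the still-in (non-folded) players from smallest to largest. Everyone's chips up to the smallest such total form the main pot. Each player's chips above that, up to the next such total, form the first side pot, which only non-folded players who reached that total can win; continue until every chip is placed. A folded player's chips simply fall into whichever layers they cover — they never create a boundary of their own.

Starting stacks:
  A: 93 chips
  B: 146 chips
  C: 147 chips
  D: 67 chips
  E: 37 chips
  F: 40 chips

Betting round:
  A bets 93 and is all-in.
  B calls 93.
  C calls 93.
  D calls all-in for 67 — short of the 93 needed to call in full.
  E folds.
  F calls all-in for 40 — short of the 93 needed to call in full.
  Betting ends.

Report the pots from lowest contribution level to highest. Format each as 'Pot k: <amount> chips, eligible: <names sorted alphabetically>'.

Pot 1: 200 chips, eligible: A, B, C, D, F
Pot 2: 108 chips, eligible: A, B, C, D
Pot 3: 78 chips, eligible: A, B, C

Derivation:
Contributions: A=93, B=93, C=93, D=67, F=40
Folded: E
Pot levels (distinct totals of non-folded players): 40, 67, 93
Layer 1-40: 40 each from A, B, C, D, F = 40*5 = 200 chips; eligible A, B, C, D, F
Layer 41-67: 27 each from A, B, C, D = 27*4 = 108 chips; eligible A, B, C, D
Layer 68-93: 26 each from A, B, C = 26*3 = 78 chips; eligible A, B, C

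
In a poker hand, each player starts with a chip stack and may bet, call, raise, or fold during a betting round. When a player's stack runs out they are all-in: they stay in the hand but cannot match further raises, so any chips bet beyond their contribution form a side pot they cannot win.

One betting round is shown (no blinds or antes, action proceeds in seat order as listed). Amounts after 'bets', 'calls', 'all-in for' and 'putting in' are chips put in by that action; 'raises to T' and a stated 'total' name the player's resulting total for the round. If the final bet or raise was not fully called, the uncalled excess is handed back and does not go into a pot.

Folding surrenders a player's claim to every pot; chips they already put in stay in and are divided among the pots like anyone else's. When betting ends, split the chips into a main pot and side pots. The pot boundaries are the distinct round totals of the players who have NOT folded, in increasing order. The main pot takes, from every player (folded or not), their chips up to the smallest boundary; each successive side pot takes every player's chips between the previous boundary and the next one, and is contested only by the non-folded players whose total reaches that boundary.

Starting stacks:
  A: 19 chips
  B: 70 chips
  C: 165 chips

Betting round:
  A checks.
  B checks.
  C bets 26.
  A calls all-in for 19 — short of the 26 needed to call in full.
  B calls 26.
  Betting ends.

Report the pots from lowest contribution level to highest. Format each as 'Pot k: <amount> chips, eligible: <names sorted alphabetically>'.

Pot 1: 57 chips, eligible: A, B, C
Pot 2: 14 chips, eligible: B, C

Derivation:
Contributions: A=19, B=26, C=26
Pot levels (distinct totals of non-folded players): 19, 26
Layer 1-19: 19 each from A, B, C = 19*3 = 57 chips; eligible A, B, C
Layer 20-26: 7 each from B, C = 7*2 = 14 chips; eligible B, C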